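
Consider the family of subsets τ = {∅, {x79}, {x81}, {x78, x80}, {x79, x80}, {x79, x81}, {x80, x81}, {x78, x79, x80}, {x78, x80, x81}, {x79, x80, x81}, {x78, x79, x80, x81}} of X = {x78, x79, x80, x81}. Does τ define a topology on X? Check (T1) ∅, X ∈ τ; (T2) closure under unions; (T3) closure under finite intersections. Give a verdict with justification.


τ is NOT a topology on X.

Axiom (T1): ∅ ∈ τ? Yes; X ∈ τ? Yes.
Axiom (T2/T3): check pairwise unions and intersections of members of τ.
Counterexample for (T3): {x78, x80} ∩ {x79, x80} = {x80} ∉ τ. Therefore τ is NOT a topology.


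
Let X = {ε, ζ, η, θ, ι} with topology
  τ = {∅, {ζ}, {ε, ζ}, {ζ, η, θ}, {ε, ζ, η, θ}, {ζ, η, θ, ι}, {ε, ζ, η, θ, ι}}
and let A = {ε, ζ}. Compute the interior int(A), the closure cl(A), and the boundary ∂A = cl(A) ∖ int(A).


int(A) = {ε, ζ}, cl(A) = {ε, ζ, η, θ, ι}, ∂A = {η, θ, ι}.

Closed sets in (X, τ) are complements of opens:
  closed(X, τ) = {∅, {ε}, {ι}, {ε, ι}, {η, θ, ι}, {ε, η, θ, ι}, {ε, ζ, η, θ, ι}}.
int(A) = ⋃ {U ∈ τ : U ⊆ A}. Opens contained in A: ∅, {ζ}, {ε, ζ}.
Taking the union of these: int(A) = {ε, ζ}.
cl(A) = ⋂ {C closed : A ⊆ C}. Closed sets containing A: {ε, ζ, η, θ, ι}.
Intersecting these: cl(A) = {ε, ζ, η, θ, ι}.
∂A = cl(A) ∖ int(A) = {ε, ζ, η, θ, ι} ∖ {ε, ζ} = {η, θ, ι}.


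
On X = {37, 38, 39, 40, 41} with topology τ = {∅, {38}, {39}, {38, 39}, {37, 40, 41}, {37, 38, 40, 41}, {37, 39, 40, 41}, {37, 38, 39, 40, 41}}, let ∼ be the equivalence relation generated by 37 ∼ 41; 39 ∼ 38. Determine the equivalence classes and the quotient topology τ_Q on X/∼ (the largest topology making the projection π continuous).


X/∼ = {[37=41], [38=39], [40]}; |τ_Q| = 4.

Equivalence classes: [37=41], [38=39], [40].
Quotient map π: X → X/∼ sends 37 ↦ [37=41], 38 ↦ [38=39], 39 ↦ [38=39], 40 ↦ [40], 41 ↦ [37=41].
For each subset V ⊆ X/∼, compute π^{-1}(V) ⊆ X and check whether π^{-1}(V) ∈ τ. V is open in τ_Q iff π^{-1}(V) ∈ τ.
  V = {}: π^{-1}(V) = ∅ ∈ τ ✓.
  V = {[37=41]}: π^{-1}(V) = {37, 41} ∉ τ ✗.
  V = {[38=39]}: π^{-1}(V) = {38, 39} ∈ τ ✓.
  V = {[37=41], [38=39]}: π^{-1}(V) = {37, 38, 39, 41} ∉ τ ✗.
  V = {[40]}: π^{-1}(V) = {40} ∉ τ ✗.
  V = {[37=41], [40]}: π^{-1}(V) = {37, 40, 41} ∈ τ ✓.
  V = {[38=39], [40]}: π^{-1}(V) = {38, 39, 40} ∉ τ ✗.
  V = {[37=41], [38=39], [40]}: π^{-1}(V) = {37, 38, 39, 40, 41} ∈ τ ✓.
Open sets in the quotient: τ_Q = {{}, {[38=39]}, {[37=41], [40]}, {[37=41], [38=39], [40]}} (4 elements).


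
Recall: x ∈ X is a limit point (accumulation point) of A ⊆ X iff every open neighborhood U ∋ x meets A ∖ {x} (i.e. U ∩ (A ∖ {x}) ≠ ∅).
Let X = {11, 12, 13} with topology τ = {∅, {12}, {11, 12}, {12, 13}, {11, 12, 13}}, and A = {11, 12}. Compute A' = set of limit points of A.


A' = {11, 13}

For each x ∈ X, list the open sets U ∈ τ with x ∈ U, then check whether U ∩ (A ∖ {x}) ≠ ∅ for every such U.
  x = 11: opens ∋ x are {11, 12}, {11, 12, 13}; each meets A ∖ {11}, so x IS a limit point.
  x = 12: open {12} ∋ x has {12} ∩ (A ∖ {12}) = ∅, so x is NOT a limit point.
  x = 13: opens ∋ x are {12, 13}, {11, 12, 13}; each meets A ∖ {13}, so x IS a limit point.
Collecting: A' = {11, 13}.


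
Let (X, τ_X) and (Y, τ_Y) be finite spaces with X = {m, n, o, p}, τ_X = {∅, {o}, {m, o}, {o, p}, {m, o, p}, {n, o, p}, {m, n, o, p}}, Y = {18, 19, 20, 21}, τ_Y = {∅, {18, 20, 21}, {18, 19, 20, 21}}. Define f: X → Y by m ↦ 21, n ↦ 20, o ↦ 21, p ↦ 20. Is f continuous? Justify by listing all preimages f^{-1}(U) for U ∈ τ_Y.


f IS continuous.

Compute f^{-1}(U) for each U ∈ τ_Y:
  U = ∅: f^{-1}(U) = ∅ ∈ τ_X ✓.
  U = {18, 20, 21}: f^{-1}(U) = {m, n, o, p} ∈ τ_X ✓.
  U = {18, 19, 20, 21}: f^{-1}(U) = {m, n, o, p} ∈ τ_X ✓.
Every preimage lies in τ_X, so f IS continuous.


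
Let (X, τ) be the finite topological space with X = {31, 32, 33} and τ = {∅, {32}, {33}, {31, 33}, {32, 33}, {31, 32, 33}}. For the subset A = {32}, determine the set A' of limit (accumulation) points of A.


A' = ∅

For each x ∈ X, list the open sets U ∈ τ with x ∈ U, then check whether U ∩ (A ∖ {x}) ≠ ∅ for every such U.
  x = 31: open {31, 33} ∋ x has {31, 33} ∩ (A ∖ {31}) = ∅, so x is NOT a limit point.
  x = 32: open {32} ∋ x has {32} ∩ (A ∖ {32}) = ∅, so x is NOT a limit point.
  x = 33: open {33} ∋ x has {33} ∩ (A ∖ {33}) = ∅, so x is NOT a limit point.
Collecting: A' = ∅.


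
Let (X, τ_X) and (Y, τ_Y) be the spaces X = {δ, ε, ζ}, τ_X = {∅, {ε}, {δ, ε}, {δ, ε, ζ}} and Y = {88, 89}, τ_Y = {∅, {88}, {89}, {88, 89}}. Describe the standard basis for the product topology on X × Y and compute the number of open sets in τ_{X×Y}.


Basis B = {∅ × ∅, {ε} × {88}, {ε} × {89}, {δ, ε} × {88}, {δ, ε} × {89}, {ε} × {88, 89}, {δ, ε, ζ} × {88}, {δ, ε, ζ} × {89}, {δ, ε} × {88, 89}, {δ, ε, ζ} × {88, 89}}; |τ_{X×Y}| = 16.

Enumerate products U × V with U ∈ τ_X, V ∈ τ_Y (deduplicated):
  ∅ × ∅ = {} (∅)
  {ε} × {88} = {(ε,88)}
  {ε} × {89} = {(ε,89)}
  {δ, ε} × {88} = {(δ,88), (ε,88)}
  {δ, ε} × {89} = {(δ,89), (ε,89)}
  {ε} × {88, 89} = {(ε,88), (ε,89)}
  {δ, ε, ζ} × {88} = {(δ,88), (ε,88), (ζ,88)}
  {δ, ε, ζ} × {89} = {(δ,89), (ε,89), (ζ,89)}
  {δ, ε} × {88, 89} = {(δ,88), (δ,89), (ε,88), (ε,89)}
  {δ, ε, ζ} × {88, 89} = {(δ,88), (δ,89), (ε,88), (ε,89), (ζ,88), (ζ,89)}
These 10 distinct sets form the basis B.
Close under arbitrary unions to get τ_{X×Y}; counting gives |τ_{X×Y}| = 16.


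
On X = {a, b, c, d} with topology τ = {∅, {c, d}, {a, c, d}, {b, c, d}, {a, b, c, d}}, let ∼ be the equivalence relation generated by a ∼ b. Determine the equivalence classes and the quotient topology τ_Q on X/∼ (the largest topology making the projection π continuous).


X/∼ = {[a=b], [c], [d]}; |τ_Q| = 3.

Equivalence classes: [a=b], [c], [d].
Quotient map π: X → X/∼ sends a ↦ [a=b], b ↦ [a=b], c ↦ [c], d ↦ [d].
For each subset V ⊆ X/∼, compute π^{-1}(V) ⊆ X and check whether π^{-1}(V) ∈ τ. V is open in τ_Q iff π^{-1}(V) ∈ τ.
  V = {}: π^{-1}(V) = ∅ ∈ τ ✓.
  V = {[a=b]}: π^{-1}(V) = {a, b} ∉ τ ✗.
  V = {[c]}: π^{-1}(V) = {c} ∉ τ ✗.
  V = {[a=b], [c]}: π^{-1}(V) = {a, b, c} ∉ τ ✗.
  V = {[d]}: π^{-1}(V) = {d} ∉ τ ✗.
  V = {[a=b], [d]}: π^{-1}(V) = {a, b, d} ∉ τ ✗.
  V = {[c], [d]}: π^{-1}(V) = {c, d} ∈ τ ✓.
  V = {[a=b], [c], [d]}: π^{-1}(V) = {a, b, c, d} ∈ τ ✓.
Open sets in the quotient: τ_Q = {{}, {[c], [d]}, {[a=b], [c], [d]}} (3 elements).


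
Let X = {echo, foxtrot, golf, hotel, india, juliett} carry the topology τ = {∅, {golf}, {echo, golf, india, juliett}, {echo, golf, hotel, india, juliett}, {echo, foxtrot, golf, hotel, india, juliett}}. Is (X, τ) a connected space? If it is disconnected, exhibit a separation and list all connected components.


(X, τ) is connected.

Find clopen sets (U ∈ τ with X ∖ U ∈ τ):
  U = ∅, X ∖ U = {echo, foxtrot, golf, hotel, india, juliett} — both open, so U is clopen.
  U = {echo, foxtrot, golf, hotel, india, juliett}, X ∖ U = ∅ — both open, so U is clopen.
Only trivial clopens (∅ and X) exist, so (X, τ) is connected.
Compute connected components by grouping points that agree on all clopens:
  component: {echo, foxtrot, golf, hotel, india, juliett}


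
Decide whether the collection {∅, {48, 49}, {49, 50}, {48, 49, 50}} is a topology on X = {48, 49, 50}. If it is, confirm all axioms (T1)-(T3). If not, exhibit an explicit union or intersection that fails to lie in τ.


τ is NOT a topology on X.

Axiom (T1): ∅ ∈ τ? Yes; X ∈ τ? Yes.
Axiom (T2/T3): check pairwise unions and intersections of members of τ.
Counterexample for (T3): {48, 49} ∩ {49, 50} = {49} ∉ τ. Therefore τ is NOT a topology.


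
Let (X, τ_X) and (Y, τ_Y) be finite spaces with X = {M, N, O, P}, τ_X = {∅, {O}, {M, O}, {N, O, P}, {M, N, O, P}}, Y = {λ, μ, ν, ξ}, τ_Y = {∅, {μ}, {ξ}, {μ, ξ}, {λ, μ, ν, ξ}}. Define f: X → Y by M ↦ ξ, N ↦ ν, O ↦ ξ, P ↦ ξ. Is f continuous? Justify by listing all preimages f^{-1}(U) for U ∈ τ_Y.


f is NOT continuous.

Compute f^{-1}(U) for each U ∈ τ_Y:
  U = ∅: f^{-1}(U) = ∅ ∈ τ_X ✓.
  U = {μ}: f^{-1}(U) = ∅ ∈ τ_X ✓.
  U = {ξ}: f^{-1}(U) = {M, O, P} ∉ τ_X ✗.
  U = {μ, ξ}: f^{-1}(U) = {M, O, P} ∉ τ_X ✗.
  U = {λ, μ, ν, ξ}: f^{-1}(U) = {M, N, O, P} ∈ τ_X ✓.
Found U = {ξ} with f^{-1}(U) = {M, O, P} not in τ_X. Therefore f is NOT continuous.


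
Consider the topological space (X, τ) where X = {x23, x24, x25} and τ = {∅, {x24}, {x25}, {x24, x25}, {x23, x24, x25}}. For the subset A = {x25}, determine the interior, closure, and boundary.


int(A) = {x25}, cl(A) = {x23, x25}, ∂A = {x23}.

Closed sets in (X, τ) are complements of opens:
  closed(X, τ) = {∅, {x23}, {x23, x24}, {x23, x25}, {x23, x24, x25}}.
int(A) = ⋃ {U ∈ τ : U ⊆ A}. Opens contained in A: ∅, {x25}.
Taking the union of these: int(A) = {x25}.
cl(A) = ⋂ {C closed : A ⊆ C}. Closed sets containing A: {x23, x25}, {x23, x24, x25}.
Intersecting these: cl(A) = {x23, x25}.
∂A = cl(A) ∖ int(A) = {x23, x25} ∖ {x25} = {x23}.


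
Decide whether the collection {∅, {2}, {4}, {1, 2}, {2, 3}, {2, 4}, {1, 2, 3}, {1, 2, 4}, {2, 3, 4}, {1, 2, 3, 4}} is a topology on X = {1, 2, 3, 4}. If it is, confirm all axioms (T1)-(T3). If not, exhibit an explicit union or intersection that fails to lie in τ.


τ IS a topology on X.

Axiom (T1): ∅ ∈ τ? Yes; X ∈ τ? Yes.
Axiom (T2/T3): check pairwise unions and intersections of members of τ.
All pairwise intersections and unions checked — each lies in τ. Therefore τ satisfies (T1), (T2), (T3): it IS a topology on X.


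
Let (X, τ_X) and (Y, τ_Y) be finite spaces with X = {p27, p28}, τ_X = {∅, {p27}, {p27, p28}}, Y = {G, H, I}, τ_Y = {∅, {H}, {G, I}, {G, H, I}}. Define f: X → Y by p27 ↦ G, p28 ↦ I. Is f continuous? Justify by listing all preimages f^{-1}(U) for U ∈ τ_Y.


f IS continuous.

Compute f^{-1}(U) for each U ∈ τ_Y:
  U = ∅: f^{-1}(U) = ∅ ∈ τ_X ✓.
  U = {H}: f^{-1}(U) = ∅ ∈ τ_X ✓.
  U = {G, I}: f^{-1}(U) = {p27, p28} ∈ τ_X ✓.
  U = {G, H, I}: f^{-1}(U) = {p27, p28} ∈ τ_X ✓.
Every preimage lies in τ_X, so f IS continuous.


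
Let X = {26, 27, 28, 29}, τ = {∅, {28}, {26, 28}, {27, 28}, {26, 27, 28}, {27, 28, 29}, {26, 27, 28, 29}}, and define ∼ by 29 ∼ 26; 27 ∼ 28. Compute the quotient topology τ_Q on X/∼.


X/∼ = {[26=29], [27=28]}; |τ_Q| = 3.

Equivalence classes: [26=29], [27=28].
Quotient map π: X → X/∼ sends 26 ↦ [26=29], 27 ↦ [27=28], 28 ↦ [27=28], 29 ↦ [26=29].
For each subset V ⊆ X/∼, compute π^{-1}(V) ⊆ X and check whether π^{-1}(V) ∈ τ. V is open in τ_Q iff π^{-1}(V) ∈ τ.
  V = {}: π^{-1}(V) = ∅ ∈ τ ✓.
  V = {[26=29]}: π^{-1}(V) = {26, 29} ∉ τ ✗.
  V = {[27=28]}: π^{-1}(V) = {27, 28} ∈ τ ✓.
  V = {[26=29], [27=28]}: π^{-1}(V) = {26, 27, 28, 29} ∈ τ ✓.
Open sets in the quotient: τ_Q = {{}, {[27=28]}, {[26=29], [27=28]}} (3 elements).


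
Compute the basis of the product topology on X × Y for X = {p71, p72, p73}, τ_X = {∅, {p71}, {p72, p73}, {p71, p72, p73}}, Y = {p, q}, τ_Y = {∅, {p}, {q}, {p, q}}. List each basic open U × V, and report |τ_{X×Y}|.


Basis B = {∅ × ∅, {p71} × {p}, {p71} × {q}, {p71} × {p, q}, {p72, p73} × {p}, {p72, p73} × {q}, {p71, p72, p73} × {p}, {p71, p72, p73} × {q}, {p72, p73} × {p, q}, {p71, p72, p73} × {p, q}}; |τ_{X×Y}| = 16.

Enumerate products U × V with U ∈ τ_X, V ∈ τ_Y (deduplicated):
  ∅ × ∅ = {} (∅)
  {p71} × {p} = {(p71,p)}
  {p71} × {q} = {(p71,q)}
  {p71} × {p, q} = {(p71,p), (p71,q)}
  {p72, p73} × {p} = {(p72,p), (p73,p)}
  {p72, p73} × {q} = {(p72,q), (p73,q)}
  {p71, p72, p73} × {p} = {(p71,p), (p72,p), (p73,p)}
  {p71, p72, p73} × {q} = {(p71,q), (p72,q), (p73,q)}
  {p72, p73} × {p, q} = {(p72,p), (p72,q), (p73,p), (p73,q)}
  {p71, p72, p73} × {p, q} = {(p71,p), (p71,q), (p72,p), (p72,q), (p73,p), (p73,q)}
These 10 distinct sets form the basis B.
Close under arbitrary unions to get τ_{X×Y}; counting gives |τ_{X×Y}| = 16.


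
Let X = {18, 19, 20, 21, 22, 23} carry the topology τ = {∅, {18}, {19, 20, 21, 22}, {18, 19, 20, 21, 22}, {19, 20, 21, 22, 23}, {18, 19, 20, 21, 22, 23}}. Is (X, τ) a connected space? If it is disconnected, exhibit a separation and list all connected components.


(X, τ) is disconnected; components = [{18}, {19, 20, 21, 22, 23}].

Find clopen sets (U ∈ τ with X ∖ U ∈ τ):
  U = ∅, X ∖ U = {18, 19, 20, 21, 22, 23} — both open, so U is clopen.
  U = {18}, X ∖ U = {19, 20, 21, 22, 23} — both open, so U is clopen.
  U = {19, 20, 21, 22, 23}, X ∖ U = {18} — both open, so U is clopen.
  U = {18, 19, 20, 21, 22, 23}, X ∖ U = ∅ — both open, so U is clopen.
Nontrivial clopen(s) exist: e.g. {18}. So (X, τ) is disconnected.
Compute connected components by grouping points that agree on all clopens:
  component: {18}
  component: {19, 20, 21, 22, 23}


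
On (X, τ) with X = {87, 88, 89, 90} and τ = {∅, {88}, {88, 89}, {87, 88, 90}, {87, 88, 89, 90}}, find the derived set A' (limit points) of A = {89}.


A' = ∅

For each x ∈ X, list the open sets U ∈ τ with x ∈ U, then check whether U ∩ (A ∖ {x}) ≠ ∅ for every such U.
  x = 87: open {87, 88, 90} ∋ x has {87, 88, 90} ∩ (A ∖ {87}) = ∅, so x is NOT a limit point.
  x = 88: open {88} ∋ x has {88} ∩ (A ∖ {88}) = ∅, so x is NOT a limit point.
  x = 89: open {88, 89} ∋ x has {88, 89} ∩ (A ∖ {89}) = ∅, so x is NOT a limit point.
  x = 90: open {87, 88, 90} ∋ x has {87, 88, 90} ∩ (A ∖ {90}) = ∅, so x is NOT a limit point.
Collecting: A' = ∅.


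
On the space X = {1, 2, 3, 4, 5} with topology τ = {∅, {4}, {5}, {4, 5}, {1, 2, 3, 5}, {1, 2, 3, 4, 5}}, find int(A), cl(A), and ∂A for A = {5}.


int(A) = {5}, cl(A) = {1, 2, 3, 5}, ∂A = {1, 2, 3}.

Closed sets in (X, τ) are complements of opens:
  closed(X, τ) = {∅, {4}, {1, 2, 3}, {1, 2, 3, 4}, {1, 2, 3, 5}, {1, 2, 3, 4, 5}}.
int(A) = ⋃ {U ∈ τ : U ⊆ A}. Opens contained in A: ∅, {5}.
Taking the union of these: int(A) = {5}.
cl(A) = ⋂ {C closed : A ⊆ C}. Closed sets containing A: {1, 2, 3, 5}, {1, 2, 3, 4, 5}.
Intersecting these: cl(A) = {1, 2, 3, 5}.
∂A = cl(A) ∖ int(A) = {1, 2, 3, 5} ∖ {5} = {1, 2, 3}.


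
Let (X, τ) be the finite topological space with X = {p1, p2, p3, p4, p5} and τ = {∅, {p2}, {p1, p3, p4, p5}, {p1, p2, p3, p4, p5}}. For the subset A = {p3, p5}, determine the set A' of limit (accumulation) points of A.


A' = {p1, p3, p4, p5}

For each x ∈ X, list the open sets U ∈ τ with x ∈ U, then check whether U ∩ (A ∖ {x}) ≠ ∅ for every such U.
  x = p1: opens ∋ x are {p1, p3, p4, p5}, {p1, p2, p3, p4, p5}; each meets A ∖ {p1}, so x IS a limit point.
  x = p2: open {p2} ∋ x has {p2} ∩ (A ∖ {p2}) = ∅, so x is NOT a limit point.
  x = p3: opens ∋ x are {p1, p3, p4, p5}, {p1, p2, p3, p4, p5}; each meets A ∖ {p3}, so x IS a limit point.
  x = p4: opens ∋ x are {p1, p3, p4, p5}, {p1, p2, p3, p4, p5}; each meets A ∖ {p4}, so x IS a limit point.
  x = p5: opens ∋ x are {p1, p3, p4, p5}, {p1, p2, p3, p4, p5}; each meets A ∖ {p5}, so x IS a limit point.
Collecting: A' = {p1, p3, p4, p5}.


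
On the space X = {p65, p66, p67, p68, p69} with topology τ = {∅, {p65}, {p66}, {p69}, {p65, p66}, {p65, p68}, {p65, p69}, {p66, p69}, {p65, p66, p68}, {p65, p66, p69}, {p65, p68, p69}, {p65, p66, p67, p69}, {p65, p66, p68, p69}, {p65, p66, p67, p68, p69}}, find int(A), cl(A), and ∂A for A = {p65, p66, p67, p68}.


int(A) = {p65, p66, p68}, cl(A) = {p65, p66, p67, p68}, ∂A = {p67}.

Closed sets in (X, τ) are complements of opens:
  closed(X, τ) = {∅, {p67}, {p68}, {p66, p67}, {p67, p68}, {p67, p69}, {p65, p67, p68}, {p66, p67, p68}, {p66, p67, p69}, {p67, p68, p69}, {p65, p66, p67, p68}, {p65, p67, p68, p69}, {p66, p67, p68, p69}, {p65, p66, p67, p68, p69}}.
int(A) = ⋃ {U ∈ τ : U ⊆ A}. Opens contained in A: ∅, {p65}, {p66}, {p65, p66}, {p65, p68}, {p65, p66, p68}.
Taking the union of these: int(A) = {p65, p66, p68}.
cl(A) = ⋂ {C closed : A ⊆ C}. Closed sets containing A: {p65, p66, p67, p68}, {p65, p66, p67, p68, p69}.
Intersecting these: cl(A) = {p65, p66, p67, p68}.
∂A = cl(A) ∖ int(A) = {p65, p66, p67, p68} ∖ {p65, p66, p68} = {p67}.


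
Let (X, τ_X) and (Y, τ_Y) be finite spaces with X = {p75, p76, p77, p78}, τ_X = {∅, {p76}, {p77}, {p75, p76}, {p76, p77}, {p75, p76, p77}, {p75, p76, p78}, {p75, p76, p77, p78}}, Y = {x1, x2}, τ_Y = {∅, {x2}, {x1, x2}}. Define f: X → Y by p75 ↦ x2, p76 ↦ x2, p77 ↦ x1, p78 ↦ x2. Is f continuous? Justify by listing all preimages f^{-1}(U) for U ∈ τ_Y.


f IS continuous.

Compute f^{-1}(U) for each U ∈ τ_Y:
  U = ∅: f^{-1}(U) = ∅ ∈ τ_X ✓.
  U = {x2}: f^{-1}(U) = {p75, p76, p78} ∈ τ_X ✓.
  U = {x1, x2}: f^{-1}(U) = {p75, p76, p77, p78} ∈ τ_X ✓.
Every preimage lies in τ_X, so f IS continuous.


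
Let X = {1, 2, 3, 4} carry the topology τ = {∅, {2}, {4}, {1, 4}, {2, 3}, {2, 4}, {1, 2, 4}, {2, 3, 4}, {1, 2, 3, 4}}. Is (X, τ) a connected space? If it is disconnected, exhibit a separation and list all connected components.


(X, τ) is disconnected; components = [{1, 4}, {2, 3}].

Find clopen sets (U ∈ τ with X ∖ U ∈ τ):
  U = ∅, X ∖ U = {1, 2, 3, 4} — both open, so U is clopen.
  U = {1, 4}, X ∖ U = {2, 3} — both open, so U is clopen.
  U = {2, 3}, X ∖ U = {1, 4} — both open, so U is clopen.
  U = {1, 2, 3, 4}, X ∖ U = ∅ — both open, so U is clopen.
Nontrivial clopen(s) exist: e.g. {1, 4}. So (X, τ) is disconnected.
Compute connected components by grouping points that agree on all clopens:
  component: {1, 4}
  component: {2, 3}


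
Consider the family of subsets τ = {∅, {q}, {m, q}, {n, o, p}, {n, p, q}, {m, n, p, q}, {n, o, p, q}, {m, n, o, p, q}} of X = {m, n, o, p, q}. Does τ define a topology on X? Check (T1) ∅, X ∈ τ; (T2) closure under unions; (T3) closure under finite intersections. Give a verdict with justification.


τ is NOT a topology on X.

Axiom (T1): ∅ ∈ τ? Yes; X ∈ τ? Yes.
Axiom (T2/T3): check pairwise unions and intersections of members of τ.
Counterexample for (T3): {n, o, p} ∩ {n, p, q} = {n, p} ∉ τ. Therefore τ is NOT a topology.


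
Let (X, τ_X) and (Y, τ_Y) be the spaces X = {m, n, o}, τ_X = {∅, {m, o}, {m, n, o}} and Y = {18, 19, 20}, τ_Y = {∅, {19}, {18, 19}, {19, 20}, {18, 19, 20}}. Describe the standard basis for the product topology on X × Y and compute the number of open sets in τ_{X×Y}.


Basis B = {∅ × ∅, {m, o} × {19}, {m, n, o} × {19}, {m, o} × {18, 19}, {m, o} × {19, 20}, {m, o} × {18, 19, 20}, {m, n, o} × {18, 19}, {m, n, o} × {19, 20}, {m, n, o} × {18, 19, 20}}; |τ_{X×Y}| = 14.

Enumerate products U × V with U ∈ τ_X, V ∈ τ_Y (deduplicated):
  ∅ × ∅ = {} (∅)
  {m, o} × {19} = {(m,19), (o,19)}
  {m, n, o} × {19} = {(m,19), (n,19), (o,19)}
  {m, o} × {18, 19} = {(m,18), (m,19), (o,18), (o,19)}
  {m, o} × {19, 20} = {(m,19), (m,20), (o,19), (o,20)}
  {m, o} × {18, 19, 20} = {(m,18), (m,19), (m,20), (o,18), (o,19), (o,20)}
  {m, n, o} × {18, 19} = {(m,18), (m,19), (n,18), (n,19), (o,18), (o,19)}
  {m, n, o} × {19, 20} = {(m,19), (m,20), (n,19), (n,20), (o,19), (o,20)}
  {m, n, o} × {18, 19, 20} = {(m,18), (m,19), (m,20), (n,18), (n,19), (n,20), (o,18), (o,19), (o,20)}
These 9 distinct sets form the basis B.
Close under arbitrary unions to get τ_{X×Y}; counting gives |τ_{X×Y}| = 14.


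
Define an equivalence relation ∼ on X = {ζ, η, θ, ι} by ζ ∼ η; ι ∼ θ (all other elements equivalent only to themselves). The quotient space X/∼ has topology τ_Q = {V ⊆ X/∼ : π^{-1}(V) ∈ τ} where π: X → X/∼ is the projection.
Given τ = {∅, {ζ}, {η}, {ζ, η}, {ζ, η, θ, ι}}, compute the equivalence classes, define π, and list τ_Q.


X/∼ = {[ζ=η], [θ=ι]}; |τ_Q| = 3.

Equivalence classes: [ζ=η], [θ=ι].
Quotient map π: X → X/∼ sends ζ ↦ [ζ=η], η ↦ [ζ=η], θ ↦ [θ=ι], ι ↦ [θ=ι].
For each subset V ⊆ X/∼, compute π^{-1}(V) ⊆ X and check whether π^{-1}(V) ∈ τ. V is open in τ_Q iff π^{-1}(V) ∈ τ.
  V = {}: π^{-1}(V) = ∅ ∈ τ ✓.
  V = {[ζ=η]}: π^{-1}(V) = {ζ, η} ∈ τ ✓.
  V = {[θ=ι]}: π^{-1}(V) = {θ, ι} ∉ τ ✗.
  V = {[ζ=η], [θ=ι]}: π^{-1}(V) = {ζ, η, θ, ι} ∈ τ ✓.
Open sets in the quotient: τ_Q = {{}, {[ζ=η]}, {[ζ=η], [θ=ι]}} (3 elements).


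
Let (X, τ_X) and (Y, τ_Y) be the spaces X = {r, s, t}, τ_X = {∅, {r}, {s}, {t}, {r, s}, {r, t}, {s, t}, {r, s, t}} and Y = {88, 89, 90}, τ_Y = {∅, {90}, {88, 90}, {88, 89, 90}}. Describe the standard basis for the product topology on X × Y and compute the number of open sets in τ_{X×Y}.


Basis B = {∅ × ∅, {r} × {90}, {s} × {90}, {t} × {90}, {r} × {88, 90}, {r, s} × {90}, {r, t} × {90}, {s} × {88, 90}, {s, t} × {90}, {t} × {88, 90}, {r} × {88, 89, 90}, {r, s, t} × {90}, {s} × {88, 89, 90}, {t} × {88, 89, 90}, {r, s} × {88, 90}, {r, t} × {88, 90}, {s, t} × {88, 90}, {r, s} × {88, 89, 90}, {r, t} × {88, 89, 90}, {r, s, t} × {88, 90}, {s, t} × {88, 89, 90}, {r, s, t} × {88, 89, 90}}; |τ_{X×Y}| = 64.

Enumerate products U × V with U ∈ τ_X, V ∈ τ_Y (deduplicated):
  ∅ × ∅ = {} (∅)
  {r} × {90} = {(r,90)}
  {s} × {90} = {(s,90)}
  {t} × {90} = {(t,90)}
  {r} × {88, 90} = {(r,88), (r,90)}
  {r, s} × {90} = {(r,90), (s,90)}
  {r, t} × {90} = {(r,90), (t,90)}
  {s} × {88, 90} = {(s,88), (s,90)}
  {s, t} × {90} = {(s,90), (t,90)}
  {t} × {88, 90} = {(t,88), (t,90)}
  {r} × {88, 89, 90} = {(r,88), (r,89), (r,90)}
  {r, s, t} × {90} = {(r,90), (s,90), (t,90)}
  {s} × {88, 89, 90} = {(s,88), (s,89), (s,90)}
  {t} × {88, 89, 90} = {(t,88), (t,89), (t,90)}
  {r, s} × {88, 90} = {(r,88), (r,90), (s,88), (s,90)}
  {r, t} × {88, 90} = {(r,88), (r,90), (t,88), (t,90)}
  {s, t} × {88, 90} = {(s,88), (s,90), (t,88), (t,90)}
  {r, s} × {88, 89, 90} = {(r,88), (r,89), (r,90), (s,88), (s,89), (s,90)}
  {r, t} × {88, 89, 90} = {(r,88), (r,89), (r,90), (t,88), (t,89), (t,90)}
  {r, s, t} × {88, 90} = {(r,88), (r,90), (s,88), (s,90), (t,88), (t,90)}
  {s, t} × {88, 89, 90} = {(s,88), (s,89), (s,90), (t,88), (t,89), (t,90)}
  {r, s, t} × {88, 89, 90} = {(r,88), (r,89), (r,90), (s,88), (s,89), (s,90), (t,88), (t,89), (t,90)}
These 22 distinct sets form the basis B.
Close under arbitrary unions to get τ_{X×Y}; counting gives |τ_{X×Y}| = 64.


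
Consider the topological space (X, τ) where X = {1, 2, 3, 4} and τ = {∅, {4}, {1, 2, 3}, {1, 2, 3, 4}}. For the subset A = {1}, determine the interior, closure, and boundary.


int(A) = ∅, cl(A) = {1, 2, 3}, ∂A = {1, 2, 3}.

Closed sets in (X, τ) are complements of opens:
  closed(X, τ) = {∅, {4}, {1, 2, 3}, {1, 2, 3, 4}}.
int(A) = ⋃ {U ∈ τ : U ⊆ A}. Opens contained in A: ∅.
Taking the union of these: int(A) = ∅.
cl(A) = ⋂ {C closed : A ⊆ C}. Closed sets containing A: {1, 2, 3}, {1, 2, 3, 4}.
Intersecting these: cl(A) = {1, 2, 3}.
∂A = cl(A) ∖ int(A) = {1, 2, 3} ∖ ∅ = {1, 2, 3}.


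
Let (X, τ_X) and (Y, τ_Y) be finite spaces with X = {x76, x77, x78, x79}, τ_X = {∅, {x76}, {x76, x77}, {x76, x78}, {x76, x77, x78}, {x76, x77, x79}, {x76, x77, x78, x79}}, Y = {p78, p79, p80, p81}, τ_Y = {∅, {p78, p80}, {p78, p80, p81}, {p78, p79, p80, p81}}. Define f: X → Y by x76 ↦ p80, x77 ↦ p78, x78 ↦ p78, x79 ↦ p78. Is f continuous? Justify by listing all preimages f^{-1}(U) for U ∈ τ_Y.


f IS continuous.

Compute f^{-1}(U) for each U ∈ τ_Y:
  U = ∅: f^{-1}(U) = ∅ ∈ τ_X ✓.
  U = {p78, p80}: f^{-1}(U) = {x76, x77, x78, x79} ∈ τ_X ✓.
  U = {p78, p80, p81}: f^{-1}(U) = {x76, x77, x78, x79} ∈ τ_X ✓.
  U = {p78, p79, p80, p81}: f^{-1}(U) = {x76, x77, x78, x79} ∈ τ_X ✓.
Every preimage lies in τ_X, so f IS continuous.


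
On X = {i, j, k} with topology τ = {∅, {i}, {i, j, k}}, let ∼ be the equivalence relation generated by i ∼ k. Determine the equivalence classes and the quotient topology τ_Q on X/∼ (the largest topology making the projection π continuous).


X/∼ = {[i=k], [j]}; |τ_Q| = 2.

Equivalence classes: [i=k], [j].
Quotient map π: X → X/∼ sends i ↦ [i=k], j ↦ [j], k ↦ [i=k].
For each subset V ⊆ X/∼, compute π^{-1}(V) ⊆ X and check whether π^{-1}(V) ∈ τ. V is open in τ_Q iff π^{-1}(V) ∈ τ.
  V = {}: π^{-1}(V) = ∅ ∈ τ ✓.
  V = {[i=k]}: π^{-1}(V) = {i, k} ∉ τ ✗.
  V = {[j]}: π^{-1}(V) = {j} ∉ τ ✗.
  V = {[i=k], [j]}: π^{-1}(V) = {i, j, k} ∈ τ ✓.
Open sets in the quotient: τ_Q = {{}, {[i=k], [j]}} (2 elements).


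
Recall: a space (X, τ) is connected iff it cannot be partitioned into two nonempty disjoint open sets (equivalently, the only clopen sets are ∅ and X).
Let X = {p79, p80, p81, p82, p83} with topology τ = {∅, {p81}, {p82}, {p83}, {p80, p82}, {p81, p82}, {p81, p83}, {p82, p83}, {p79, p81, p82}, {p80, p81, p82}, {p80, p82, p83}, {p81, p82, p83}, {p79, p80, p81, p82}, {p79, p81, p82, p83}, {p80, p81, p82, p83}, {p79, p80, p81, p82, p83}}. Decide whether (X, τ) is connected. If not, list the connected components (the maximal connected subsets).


(X, τ) is disconnected; components = [{p83}, {p79, p80, p81, p82}].

Find clopen sets (U ∈ τ with X ∖ U ∈ τ):
  U = ∅, X ∖ U = {p79, p80, p81, p82, p83} — both open, so U is clopen.
  U = {p83}, X ∖ U = {p79, p80, p81, p82} — both open, so U is clopen.
  U = {p79, p80, p81, p82}, X ∖ U = {p83} — both open, so U is clopen.
  U = {p79, p80, p81, p82, p83}, X ∖ U = ∅ — both open, so U is clopen.
Nontrivial clopen(s) exist: e.g. {p79, p80, p81, p82}. So (X, τ) is disconnected.
Compute connected components by grouping points that agree on all clopens:
  component: {p83}
  component: {p79, p80, p81, p82}


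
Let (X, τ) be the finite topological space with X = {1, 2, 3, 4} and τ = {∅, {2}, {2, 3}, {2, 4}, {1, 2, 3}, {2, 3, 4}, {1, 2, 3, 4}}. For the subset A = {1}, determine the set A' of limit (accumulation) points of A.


A' = ∅

For each x ∈ X, list the open sets U ∈ τ with x ∈ U, then check whether U ∩ (A ∖ {x}) ≠ ∅ for every such U.
  x = 1: open {1, 2, 3} ∋ x has {1, 2, 3} ∩ (A ∖ {1}) = ∅, so x is NOT a limit point.
  x = 2: open {2} ∋ x has {2} ∩ (A ∖ {2}) = ∅, so x is NOT a limit point.
  x = 3: open {2, 3} ∋ x has {2, 3} ∩ (A ∖ {3}) = ∅, so x is NOT a limit point.
  x = 4: open {2, 4} ∋ x has {2, 4} ∩ (A ∖ {4}) = ∅, so x is NOT a limit point.
Collecting: A' = ∅.


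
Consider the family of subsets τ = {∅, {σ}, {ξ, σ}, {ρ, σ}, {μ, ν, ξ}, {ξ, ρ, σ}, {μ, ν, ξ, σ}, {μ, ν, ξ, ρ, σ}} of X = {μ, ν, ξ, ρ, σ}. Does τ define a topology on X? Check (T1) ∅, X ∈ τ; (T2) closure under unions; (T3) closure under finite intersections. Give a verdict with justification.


τ is NOT a topology on X.

Axiom (T1): ∅ ∈ τ? Yes; X ∈ τ? Yes.
Axiom (T2/T3): check pairwise unions and intersections of members of τ.
Counterexample for (T3): {ξ, σ} ∩ {μ, ν, ξ} = {ξ} ∉ τ. Therefore τ is NOT a topology.


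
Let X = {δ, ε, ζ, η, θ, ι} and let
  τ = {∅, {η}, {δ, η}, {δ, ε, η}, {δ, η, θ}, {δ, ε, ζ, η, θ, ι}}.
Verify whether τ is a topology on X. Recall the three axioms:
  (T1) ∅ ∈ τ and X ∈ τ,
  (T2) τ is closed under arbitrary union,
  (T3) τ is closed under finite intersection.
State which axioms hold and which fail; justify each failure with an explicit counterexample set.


τ is NOT a topology on X.

Axiom (T1): ∅ ∈ τ? Yes; X ∈ τ? Yes.
Axiom (T2/T3): check pairwise unions and intersections of members of τ.
Counterexample for (T2): {δ, ε, η} ∪ {δ, η, θ} = {δ, ε, η, θ} ∉ τ. Therefore τ is NOT a topology.


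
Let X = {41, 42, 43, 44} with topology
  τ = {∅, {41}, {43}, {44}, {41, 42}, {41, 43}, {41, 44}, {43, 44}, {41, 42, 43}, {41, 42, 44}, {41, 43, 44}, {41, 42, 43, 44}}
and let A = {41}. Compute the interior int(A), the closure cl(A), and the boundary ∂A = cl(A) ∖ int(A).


int(A) = {41}, cl(A) = {41, 42}, ∂A = {42}.

Closed sets in (X, τ) are complements of opens:
  closed(X, τ) = {∅, {42}, {43}, {44}, {41, 42}, {42, 43}, {42, 44}, {43, 44}, {41, 42, 43}, {41, 42, 44}, {42, 43, 44}, {41, 42, 43, 44}}.
int(A) = ⋃ {U ∈ τ : U ⊆ A}. Opens contained in A: ∅, {41}.
Taking the union of these: int(A) = {41}.
cl(A) = ⋂ {C closed : A ⊆ C}. Closed sets containing A: {41, 42}, {41, 42, 43}, {41, 42, 44}, {41, 42, 43, 44}.
Intersecting these: cl(A) = {41, 42}.
∂A = cl(A) ∖ int(A) = {41, 42} ∖ {41} = {42}.


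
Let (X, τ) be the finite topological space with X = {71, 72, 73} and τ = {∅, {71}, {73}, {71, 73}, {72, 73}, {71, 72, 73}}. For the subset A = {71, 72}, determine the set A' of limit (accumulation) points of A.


A' = ∅

For each x ∈ X, list the open sets U ∈ τ with x ∈ U, then check whether U ∩ (A ∖ {x}) ≠ ∅ for every such U.
  x = 71: open {71} ∋ x has {71} ∩ (A ∖ {71}) = ∅, so x is NOT a limit point.
  x = 72: open {72, 73} ∋ x has {72, 73} ∩ (A ∖ {72}) = ∅, so x is NOT a limit point.
  x = 73: open {73} ∋ x has {73} ∩ (A ∖ {73}) = ∅, so x is NOT a limit point.
Collecting: A' = ∅.


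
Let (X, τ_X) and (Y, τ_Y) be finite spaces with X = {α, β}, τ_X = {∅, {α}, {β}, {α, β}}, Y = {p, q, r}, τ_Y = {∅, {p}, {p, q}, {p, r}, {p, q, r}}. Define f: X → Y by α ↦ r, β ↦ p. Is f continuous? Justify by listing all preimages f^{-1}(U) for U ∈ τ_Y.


f IS continuous.

Compute f^{-1}(U) for each U ∈ τ_Y:
  U = ∅: f^{-1}(U) = ∅ ∈ τ_X ✓.
  U = {p}: f^{-1}(U) = {β} ∈ τ_X ✓.
  U = {p, q}: f^{-1}(U) = {β} ∈ τ_X ✓.
  U = {p, r}: f^{-1}(U) = {α, β} ∈ τ_X ✓.
  U = {p, q, r}: f^{-1}(U) = {α, β} ∈ τ_X ✓.
Every preimage lies in τ_X, so f IS continuous.


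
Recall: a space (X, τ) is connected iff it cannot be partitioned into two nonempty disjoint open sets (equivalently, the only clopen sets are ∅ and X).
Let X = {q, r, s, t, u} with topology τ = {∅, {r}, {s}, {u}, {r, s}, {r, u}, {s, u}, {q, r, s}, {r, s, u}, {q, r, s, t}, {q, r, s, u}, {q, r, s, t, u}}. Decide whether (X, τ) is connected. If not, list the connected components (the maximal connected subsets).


(X, τ) is disconnected; components = [{u}, {q, r, s, t}].

Find clopen sets (U ∈ τ with X ∖ U ∈ τ):
  U = ∅, X ∖ U = {q, r, s, t, u} — both open, so U is clopen.
  U = {u}, X ∖ U = {q, r, s, t} — both open, so U is clopen.
  U = {q, r, s, t}, X ∖ U = {u} — both open, so U is clopen.
  U = {q, r, s, t, u}, X ∖ U = ∅ — both open, so U is clopen.
Nontrivial clopen(s) exist: e.g. {u}. So (X, τ) is disconnected.
Compute connected components by grouping points that agree on all clopens:
  component: {u}
  component: {q, r, s, t}


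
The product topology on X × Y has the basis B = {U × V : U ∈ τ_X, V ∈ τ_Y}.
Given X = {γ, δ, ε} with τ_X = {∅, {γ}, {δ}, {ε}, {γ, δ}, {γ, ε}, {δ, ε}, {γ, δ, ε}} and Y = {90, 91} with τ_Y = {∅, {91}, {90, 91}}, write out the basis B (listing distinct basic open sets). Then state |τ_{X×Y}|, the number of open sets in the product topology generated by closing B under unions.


Basis B = {∅ × ∅, {γ} × {91}, {δ} × {91}, {ε} × {91}, {γ} × {90, 91}, {γ, δ} × {91}, {γ, ε} × {91}, {δ} × {90, 91}, {δ, ε} × {91}, {ε} × {90, 91}, {γ, δ, ε} × {91}, {γ, δ} × {90, 91}, {γ, ε} × {90, 91}, {δ, ε} × {90, 91}, {γ, δ, ε} × {90, 91}}; |τ_{X×Y}| = 27.

Enumerate products U × V with U ∈ τ_X, V ∈ τ_Y (deduplicated):
  ∅ × ∅ = {} (∅)
  {γ} × {91} = {(γ,91)}
  {δ} × {91} = {(δ,91)}
  {ε} × {91} = {(ε,91)}
  {γ} × {90, 91} = {(γ,90), (γ,91)}
  {γ, δ} × {91} = {(γ,91), (δ,91)}
  {γ, ε} × {91} = {(γ,91), (ε,91)}
  {δ} × {90, 91} = {(δ,90), (δ,91)}
  {δ, ε} × {91} = {(δ,91), (ε,91)}
  {ε} × {90, 91} = {(ε,90), (ε,91)}
  {γ, δ, ε} × {91} = {(γ,91), (δ,91), (ε,91)}
  {γ, δ} × {90, 91} = {(γ,90), (γ,91), (δ,90), (δ,91)}
  {γ, ε} × {90, 91} = {(γ,90), (γ,91), (ε,90), (ε,91)}
  {δ, ε} × {90, 91} = {(δ,90), (δ,91), (ε,90), (ε,91)}
  {γ, δ, ε} × {90, 91} = {(γ,90), (γ,91), (δ,90), (δ,91), (ε,90), (ε,91)}
These 15 distinct sets form the basis B.
Close under arbitrary unions to get τ_{X×Y}; counting gives |τ_{X×Y}| = 27.


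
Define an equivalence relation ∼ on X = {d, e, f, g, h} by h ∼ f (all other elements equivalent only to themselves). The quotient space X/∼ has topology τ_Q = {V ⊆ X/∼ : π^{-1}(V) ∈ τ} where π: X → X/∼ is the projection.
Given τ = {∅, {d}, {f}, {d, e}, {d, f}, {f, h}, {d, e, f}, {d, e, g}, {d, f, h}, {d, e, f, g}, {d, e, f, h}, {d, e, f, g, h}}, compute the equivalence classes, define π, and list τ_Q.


X/∼ = {[d], [e], [f=h], [g]}; |τ_Q| = 8.

Equivalence classes: [d], [e], [f=h], [g].
Quotient map π: X → X/∼ sends d ↦ [d], e ↦ [e], f ↦ [f=h], g ↦ [g], h ↦ [f=h].
For each subset V ⊆ X/∼, compute π^{-1}(V) ⊆ X and check whether π^{-1}(V) ∈ τ. V is open in τ_Q iff π^{-1}(V) ∈ τ.
  V = {}: π^{-1}(V) = ∅ ∈ τ ✓.
  V = {[d]}: π^{-1}(V) = {d} ∈ τ ✓.
  V = {[e]}: π^{-1}(V) = {e} ∉ τ ✗.
  V = {[d], [e]}: π^{-1}(V) = {d, e} ∈ τ ✓.
  V = {[f=h]}: π^{-1}(V) = {f, h} ∈ τ ✓.
  V = {[d], [f=h]}: π^{-1}(V) = {d, f, h} ∈ τ ✓.
  V = {[e], [f=h]}: π^{-1}(V) = {e, f, h} ∉ τ ✗.
  V = {[d], [e], [f=h]}: π^{-1}(V) = {d, e, f, h} ∈ τ ✓.
  V = {[g]}: π^{-1}(V) = {g} ∉ τ ✗.
  V = {[d], [g]}: π^{-1}(V) = {d, g} ∉ τ ✗.
  V = {[e], [g]}: π^{-1}(V) = {e, g} ∉ τ ✗.
  V = {[d], [e], [g]}: π^{-1}(V) = {d, e, g} ∈ τ ✓.
  V = {[f=h], [g]}: π^{-1}(V) = {f, g, h} ∉ τ ✗.
  V = {[d], [f=h], [g]}: π^{-1}(V) = {d, f, g, h} ∉ τ ✗.
  V = {[e], [f=h], [g]}: π^{-1}(V) = {e, f, g, h} ∉ τ ✗.
  V = {[d], [e], [f=h], [g]}: π^{-1}(V) = {d, e, f, g, h} ∈ τ ✓.
Open sets in the quotient: τ_Q = {{}, {[d]}, {[d], [e]}, {[f=h]}, {[d], [f=h]}, {[d], [e], [f=h]}, {[d], [e], [g]}, {[d], [e], [f=h], [g]}} (8 elements).


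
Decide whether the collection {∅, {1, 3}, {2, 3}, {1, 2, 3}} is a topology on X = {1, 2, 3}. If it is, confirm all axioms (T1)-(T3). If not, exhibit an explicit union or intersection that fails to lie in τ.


τ is NOT a topology on X.

Axiom (T1): ∅ ∈ τ? Yes; X ∈ τ? Yes.
Axiom (T2/T3): check pairwise unions and intersections of members of τ.
Counterexample for (T3): {1, 3} ∩ {2, 3} = {3} ∉ τ. Therefore τ is NOT a topology.


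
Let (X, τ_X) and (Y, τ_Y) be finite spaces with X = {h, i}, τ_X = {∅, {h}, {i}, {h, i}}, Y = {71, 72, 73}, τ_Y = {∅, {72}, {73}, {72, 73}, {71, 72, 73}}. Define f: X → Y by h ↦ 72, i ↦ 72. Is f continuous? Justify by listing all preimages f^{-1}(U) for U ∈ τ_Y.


f IS continuous.

Compute f^{-1}(U) for each U ∈ τ_Y:
  U = ∅: f^{-1}(U) = ∅ ∈ τ_X ✓.
  U = {72}: f^{-1}(U) = {h, i} ∈ τ_X ✓.
  U = {73}: f^{-1}(U) = ∅ ∈ τ_X ✓.
  U = {72, 73}: f^{-1}(U) = {h, i} ∈ τ_X ✓.
  U = {71, 72, 73}: f^{-1}(U) = {h, i} ∈ τ_X ✓.
Every preimage lies in τ_X, so f IS continuous.


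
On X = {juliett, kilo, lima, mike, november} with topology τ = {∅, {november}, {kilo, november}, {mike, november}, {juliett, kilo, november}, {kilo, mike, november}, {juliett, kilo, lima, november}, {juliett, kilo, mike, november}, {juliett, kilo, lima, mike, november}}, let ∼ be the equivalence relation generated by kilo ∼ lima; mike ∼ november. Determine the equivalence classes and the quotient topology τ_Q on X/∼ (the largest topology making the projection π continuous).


X/∼ = {[juliett], [kilo=lima], [mike=november]}; |τ_Q| = 3.

Equivalence classes: [juliett], [kilo=lima], [mike=november].
Quotient map π: X → X/∼ sends juliett ↦ [juliett], kilo ↦ [kilo=lima], lima ↦ [kilo=lima], mike ↦ [mike=november], november ↦ [mike=november].
For each subset V ⊆ X/∼, compute π^{-1}(V) ⊆ X and check whether π^{-1}(V) ∈ τ. V is open in τ_Q iff π^{-1}(V) ∈ τ.
  V = {}: π^{-1}(V) = ∅ ∈ τ ✓.
  V = {[juliett]}: π^{-1}(V) = {juliett} ∉ τ ✗.
  V = {[kilo=lima]}: π^{-1}(V) = {kilo, lima} ∉ τ ✗.
  V = {[juliett], [kilo=lima]}: π^{-1}(V) = {juliett, kilo, lima} ∉ τ ✗.
  V = {[mike=november]}: π^{-1}(V) = {mike, november} ∈ τ ✓.
  V = {[juliett], [mike=november]}: π^{-1}(V) = {juliett, mike, november} ∉ τ ✗.
  V = {[kilo=lima], [mike=november]}: π^{-1}(V) = {kilo, lima, mike, november} ∉ τ ✗.
  V = {[juliett], [kilo=lima], [mike=november]}: π^{-1}(V) = {juliett, kilo, lima, mike, november} ∈ τ ✓.
Open sets in the quotient: τ_Q = {{}, {[mike=november]}, {[juliett], [kilo=lima], [mike=november]}} (3 elements).


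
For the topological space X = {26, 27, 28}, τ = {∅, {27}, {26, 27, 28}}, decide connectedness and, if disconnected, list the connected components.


(X, τ) is connected.

Find clopen sets (U ∈ τ with X ∖ U ∈ τ):
  U = ∅, X ∖ U = {26, 27, 28} — both open, so U is clopen.
  U = {26, 27, 28}, X ∖ U = ∅ — both open, so U is clopen.
Only trivial clopens (∅ and X) exist, so (X, τ) is connected.
Compute connected components by grouping points that agree on all clopens:
  component: {26, 27, 28}


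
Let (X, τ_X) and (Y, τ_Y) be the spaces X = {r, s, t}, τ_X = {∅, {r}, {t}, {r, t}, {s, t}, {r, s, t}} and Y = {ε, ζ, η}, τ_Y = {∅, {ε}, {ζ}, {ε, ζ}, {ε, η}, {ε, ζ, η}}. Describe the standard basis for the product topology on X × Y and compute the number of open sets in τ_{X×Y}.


Basis B = {∅ × ∅, {r} × {ε}, {r} × {ζ}, {t} × {ε}, {t} × {ζ}, {r} × {ε, ζ}, {r} × {ε, η}, {r, t} × {ε}, {r, t} × {ζ}, {s, t} × {ε}, {s, t} × {ζ}, {t} × {ε, ζ}, {t} × {ε, η}, {r} × {ε, ζ, η}, {r, s, t} × {ε}, {r, s, t} × {ζ}, {t} × {ε, ζ, η}, {r, t} × {ε, ζ}, {r, t} × {ε, η}, {s, t} × {ε, ζ}, {s, t} × {ε, η}, {r, t} × {ε, ζ, η}, {r, s, t} × {ε, ζ}, {r, s, t} × {ε, η}, {s, t} × {ε, ζ, η}, {r, s, t} × {ε, ζ, η}}; |τ_{X×Y}| = 108.

Enumerate products U × V with U ∈ τ_X, V ∈ τ_Y (deduplicated):
  ∅ × ∅ = {} (∅)
  {r} × {ε} = {(r,ε)}
  {r} × {ζ} = {(r,ζ)}
  {t} × {ε} = {(t,ε)}
  {t} × {ζ} = {(t,ζ)}
  {r} × {ε, ζ} = {(r,ε), (r,ζ)}
  {r} × {ε, η} = {(r,ε), (r,η)}
  {r, t} × {ε} = {(r,ε), (t,ε)}
  {r, t} × {ζ} = {(r,ζ), (t,ζ)}
  {s, t} × {ε} = {(s,ε), (t,ε)}
  {s, t} × {ζ} = {(s,ζ), (t,ζ)}
  {t} × {ε, ζ} = {(t,ε), (t,ζ)}
  {t} × {ε, η} = {(t,ε), (t,η)}
  {r} × {ε, ζ, η} = {(r,ε), (r,ζ), (r,η)}
  {r, s, t} × {ε} = {(r,ε), (s,ε), (t,ε)}
  {r, s, t} × {ζ} = {(r,ζ), (s,ζ), (t,ζ)}
  {t} × {ε, ζ, η} = {(t,ε), (t,ζ), (t,η)}
  {r, t} × {ε, ζ} = {(r,ε), (r,ζ), (t,ε), (t,ζ)}
  {r, t} × {ε, η} = {(r,ε), (r,η), (t,ε), (t,η)}
  {s, t} × {ε, ζ} = {(s,ε), (s,ζ), (t,ε), (t,ζ)}
  {s, t} × {ε, η} = {(s,ε), (s,η), (t,ε), (t,η)}
  {r, t} × {ε, ζ, η} = {(r,ε), (r,ζ), (r,η), (t,ε), (t,ζ), (t,η)}
  {r, s, t} × {ε, ζ} = {(r,ε), (r,ζ), (s,ε), (s,ζ), (t,ε), (t,ζ)}
  {r, s, t} × {ε, η} = {(r,ε), (r,η), (s,ε), (s,η), (t,ε), (t,η)}
  {s, t} × {ε, ζ, η} = {(s,ε), (s,ζ), (s,η), (t,ε), (t,ζ), (t,η)}
  {r, s, t} × {ε, ζ, η} = {(r,ε), (r,ζ), (r,η), (s,ε), (s,ζ), (s,η), (t,ε), (t,ζ), (t,η)}
These 26 distinct sets form the basis B.
Close under arbitrary unions to get τ_{X×Y}; counting gives |τ_{X×Y}| = 108.


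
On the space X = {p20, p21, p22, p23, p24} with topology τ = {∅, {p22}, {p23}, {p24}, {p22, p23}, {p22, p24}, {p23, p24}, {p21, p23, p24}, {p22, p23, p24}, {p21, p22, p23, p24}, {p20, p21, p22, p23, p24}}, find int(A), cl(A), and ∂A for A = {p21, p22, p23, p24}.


int(A) = {p21, p22, p23, p24}, cl(A) = {p20, p21, p22, p23, p24}, ∂A = {p20}.

Closed sets in (X, τ) are complements of opens:
  closed(X, τ) = {∅, {p20}, {p20, p21}, {p20, p22}, {p20, p21, p22}, {p20, p21, p23}, {p20, p21, p24}, {p20, p21, p22, p23}, {p20, p21, p22, p24}, {p20, p21, p23, p24}, {p20, p21, p22, p23, p24}}.
int(A) = ⋃ {U ∈ τ : U ⊆ A}. Opens contained in A: ∅, {p22}, {p23}, {p24}, {p22, p23}, {p22, p24}, {p23, p24}, {p21, p23, p24}, {p22, p23, p24}, {p21, p22, p23, p24}.
Taking the union of these: int(A) = {p21, p22, p23, p24}.
cl(A) = ⋂ {C closed : A ⊆ C}. Closed sets containing A: {p20, p21, p22, p23, p24}.
Intersecting these: cl(A) = {p20, p21, p22, p23, p24}.
∂A = cl(A) ∖ int(A) = {p20, p21, p22, p23, p24} ∖ {p21, p22, p23, p24} = {p20}.
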